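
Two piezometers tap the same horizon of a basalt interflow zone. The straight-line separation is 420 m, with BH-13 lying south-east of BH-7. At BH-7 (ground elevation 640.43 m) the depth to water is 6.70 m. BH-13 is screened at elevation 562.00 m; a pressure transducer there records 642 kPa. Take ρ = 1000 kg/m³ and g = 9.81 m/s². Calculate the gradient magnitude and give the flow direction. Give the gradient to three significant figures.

i ≈ 0.0150; groundwater flows toward the south-east

Total head at BH-7: h = 640.43 − 6.70 = 633.73 m.
Pressure head at BH-13: ψ = P/(ρg) = 642×1000 / (1000 × 9.81) = 65.44 m.
Total head at BH-13: h = z + ψ = 562.00 + 65.44 = 627.44 m.
Head difference: h(BH-7) − h(BH-13) = 633.73 − 627.44 = 6.29 m.
Hydraulic gradient: i = |Δh| / L = 6.29 / 420 = 0.0150.
Flow is from higher to lower head: from BH-7 toward BH-13, i.e. toward the south-east.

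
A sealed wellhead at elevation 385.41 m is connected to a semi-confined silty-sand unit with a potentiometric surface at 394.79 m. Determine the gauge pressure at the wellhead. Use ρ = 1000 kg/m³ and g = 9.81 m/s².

Head above the cap: Δh = 394.79 − 385.41 = 9.38 m.
P = ρgΔh = 1000 × 9.81 × 9.38 = 92018 Pa ≈ 92.0 kPa.

P ≈ 92.0 kPa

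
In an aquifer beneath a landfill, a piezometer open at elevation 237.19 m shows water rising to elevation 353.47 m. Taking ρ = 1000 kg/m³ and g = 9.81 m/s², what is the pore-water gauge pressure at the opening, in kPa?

P ≈ 1140 kPa

Pressure head ψ = h − z = 353.47 − 237.19 = 116.28 m.
P = ρgψ = 1000 × 9.81 × 116.28 = 1140707 Pa ≈ 1140 kPa.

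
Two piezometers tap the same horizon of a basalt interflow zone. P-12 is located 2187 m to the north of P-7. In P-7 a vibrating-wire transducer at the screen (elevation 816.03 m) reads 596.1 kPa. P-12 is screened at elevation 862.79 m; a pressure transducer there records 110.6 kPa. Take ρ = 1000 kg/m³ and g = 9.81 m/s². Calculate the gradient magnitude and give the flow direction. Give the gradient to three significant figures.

Pressure head at P-7: ψ = P/(ρg) = 596.1×1000 / (1000 × 9.81) = 60.76 m.
Total head at P-7: h = z + ψ = 816.03 + 60.76 = 876.79 m.
Pressure head at P-12: ψ = P/(ρg) = 110.6×1000 / (1000 × 9.81) = 11.27 m.
Total head at P-12: h = z + ψ = 862.79 + 11.27 = 874.06 m.
Head difference: h(P-7) − h(P-12) = 876.79 − 874.06 = 2.73 m.
Hydraulic gradient: i = |Δh| / L = 2.73 / 2187 = 0.00125.
Flow is from higher to lower head: from P-7 toward P-12, i.e. toward the north.

i ≈ 0.00125; groundwater flows toward the north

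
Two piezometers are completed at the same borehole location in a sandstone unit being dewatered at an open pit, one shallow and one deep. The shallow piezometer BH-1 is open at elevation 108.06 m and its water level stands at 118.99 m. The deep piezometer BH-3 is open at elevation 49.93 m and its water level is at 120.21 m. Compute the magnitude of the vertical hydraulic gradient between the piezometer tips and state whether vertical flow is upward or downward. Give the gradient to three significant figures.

Total head at BH-1: h = 118.99 m (water level in the standpipe).
Total head at BH-3: h = 120.21 m.
Δh = h(BH-1) − h(BH-3) = 118.99 − 120.21 = -1.22 m.
Vertical separation Δz = 108.06 − 49.93 = 58.13 m.
|i_v| = |Δh| / Δz = 1.22 / 58.13 = 0.0210.
Head is higher in the deep piezometer, so vertical flow is upward (discharge condition).

|i_v| ≈ 0.0210; vertical flow is upward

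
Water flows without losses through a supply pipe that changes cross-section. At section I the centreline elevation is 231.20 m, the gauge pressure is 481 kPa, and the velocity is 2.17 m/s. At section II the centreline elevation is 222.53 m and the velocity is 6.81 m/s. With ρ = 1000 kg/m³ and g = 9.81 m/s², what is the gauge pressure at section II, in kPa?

P₂ ≈ 545 kPa

Pressure head at I: ψ₁ = P₁/(ρg) = 481×1000 / (1000 × 9.81) = 49.03 m.
Velocity heads: v₁²/2g = 2.17²/19.62 = 0.240 m; v₂²/2g = 6.81²/19.62 = 2.364 m.
Total head H = z₁ + ψ₁ + v₁²/2g = 231.20 + 49.03 + 0.240 = 280.47 m.
ψ₂ = H − z₂ − v₂²/2g = 280.47 − 222.53 − 2.364 = 55.58 m.
P₂ = ρgψ₂ = 1000 × 9.81 × 55.58 ≈ 545 kPa.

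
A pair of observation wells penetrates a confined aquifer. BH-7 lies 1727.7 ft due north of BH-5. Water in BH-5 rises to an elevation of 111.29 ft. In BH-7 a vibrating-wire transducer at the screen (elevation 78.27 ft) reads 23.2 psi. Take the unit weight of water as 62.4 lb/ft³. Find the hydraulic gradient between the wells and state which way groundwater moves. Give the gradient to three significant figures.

i ≈ 0.0119; groundwater flows toward the south

Total head at BH-5: h = 111.29 ft (water level in the piezometer is the total head).
Pressure head at BH-7: ψ = 144·P/γ = 144 × 23.2 / 62.4 = 53.54 ft.
Total head at BH-7: h = z + ψ = 78.27 + 53.54 = 131.81 ft.
Head difference: h(BH-5) − h(BH-7) = 111.29 − 131.81 = -20.52 ft.
Hydraulic gradient: i = |Δh| / L = 20.52 / 1727.7 = 0.0119.
Flow is from higher to lower head: from BH-7 toward BH-5, i.e. toward the south.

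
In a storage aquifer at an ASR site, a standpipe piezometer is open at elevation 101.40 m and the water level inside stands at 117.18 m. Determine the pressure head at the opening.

Total head h = 117.18 m (the water-surface elevation in the piezometer).
Pressure head ψ = h − z = 117.18 − 101.40 = 15.78 m.

ψ ≈ 15.78 m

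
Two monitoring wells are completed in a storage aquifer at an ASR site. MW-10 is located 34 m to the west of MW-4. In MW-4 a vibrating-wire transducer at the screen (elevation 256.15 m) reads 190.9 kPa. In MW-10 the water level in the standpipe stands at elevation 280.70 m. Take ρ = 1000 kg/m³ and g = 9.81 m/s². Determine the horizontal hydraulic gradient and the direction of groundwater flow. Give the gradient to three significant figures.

i ≈ 0.150; groundwater flows toward the east

Pressure head at MW-4: ψ = P/(ρg) = 190.9×1000 / (1000 × 9.81) = 19.46 m.
Total head at MW-4: h = z + ψ = 256.15 + 19.46 = 275.61 m.
Total head at MW-10: h = 280.70 m (water level in the piezometer is the total head).
Head difference: h(MW-4) − h(MW-10) = 275.61 − 280.70 = -5.09 m.
Hydraulic gradient: i = |Δh| / L = 5.09 / 34 = 0.150.
Flow is from higher to lower head: from MW-10 toward MW-4, i.e. toward the east.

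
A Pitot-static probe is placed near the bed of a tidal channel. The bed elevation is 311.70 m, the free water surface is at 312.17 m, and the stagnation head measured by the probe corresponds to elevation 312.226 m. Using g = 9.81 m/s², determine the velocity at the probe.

Near the bed, under hydrostatic conditions, the piezometric head (z + ψ) equals the free-surface elevation, 312.17 m.
Velocity head = total − piezometric = 312.226 − 312.17 = 0.056 m.
v = √(2g·h_v) = √(2 × 9.81 × 0.056) = 1.05 m/s.

v ≈ 1.05 m/s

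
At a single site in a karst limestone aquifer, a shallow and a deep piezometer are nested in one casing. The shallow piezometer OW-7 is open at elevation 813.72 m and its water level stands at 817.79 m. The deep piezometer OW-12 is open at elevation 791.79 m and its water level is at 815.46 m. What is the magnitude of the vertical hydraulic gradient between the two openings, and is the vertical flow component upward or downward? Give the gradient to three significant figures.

|i_v| ≈ 0.106; vertical flow is downward

Total head at OW-7: h = 817.79 m (water level in the standpipe).
Total head at OW-12: h = 815.46 m.
Δh = h(OW-7) − h(OW-12) = 817.79 − 815.46 = 2.33 m.
Vertical separation Δz = 813.72 − 791.79 = 21.93 m.
|i_v| = |Δh| / Δz = 2.33 / 21.93 = 0.106.
Head is higher in the shallow piezometer, so vertical flow is downward (recharge condition).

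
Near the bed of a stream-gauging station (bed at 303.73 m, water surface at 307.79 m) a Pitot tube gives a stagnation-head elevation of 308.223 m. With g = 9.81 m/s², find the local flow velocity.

Near the bed, under hydrostatic conditions, the piezometric head (z + ψ) equals the free-surface elevation, 307.79 m.
Velocity head = total − piezometric = 308.223 − 307.79 = 0.433 m.
v = √(2g·h_v) = √(2 × 9.81 × 0.433) = 2.91 m/s.

v ≈ 2.91 m/s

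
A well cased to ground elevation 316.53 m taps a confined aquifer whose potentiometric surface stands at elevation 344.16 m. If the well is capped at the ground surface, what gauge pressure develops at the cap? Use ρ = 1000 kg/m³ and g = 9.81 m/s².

Head above the cap: Δh = 344.16 − 316.53 = 27.63 m.
P = ρgΔh = 1000 × 9.81 × 27.63 = 271050 Pa ≈ 271 kPa.

P ≈ 271 kPa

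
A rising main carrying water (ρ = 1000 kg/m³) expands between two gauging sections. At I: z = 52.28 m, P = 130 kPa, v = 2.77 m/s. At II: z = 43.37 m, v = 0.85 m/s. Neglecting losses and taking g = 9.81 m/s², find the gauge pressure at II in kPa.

Pressure head at I: ψ₁ = P₁/(ρg) = 130×1000 / (1000 × 9.81) = 13.25 m.
Velocity heads: v₁²/2g = 2.77²/19.62 = 0.391 m; v₂²/2g = 0.85²/19.62 = 0.037 m.
Total head H = z₁ + ψ₁ + v₁²/2g = 52.28 + 13.25 + 0.391 = 65.92 m.
ψ₂ = H − z₂ − v₂²/2g = 65.92 − 43.37 − 0.037 = 22.51 m.
P₂ = ρgψ₂ = 1000 × 9.81 × 22.51 ≈ 221 kPa.

P₂ ≈ 221 kPa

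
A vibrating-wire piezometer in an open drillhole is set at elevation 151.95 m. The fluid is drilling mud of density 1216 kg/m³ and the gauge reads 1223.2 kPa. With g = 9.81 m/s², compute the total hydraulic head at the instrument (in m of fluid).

ψ = P/(ρg) = 1223.2×1000 / (1216 × 9.81) = 102.54 m.
h = z + ψ = 151.95 + 102.54 = 254.49 m.

h ≈ 254.49 m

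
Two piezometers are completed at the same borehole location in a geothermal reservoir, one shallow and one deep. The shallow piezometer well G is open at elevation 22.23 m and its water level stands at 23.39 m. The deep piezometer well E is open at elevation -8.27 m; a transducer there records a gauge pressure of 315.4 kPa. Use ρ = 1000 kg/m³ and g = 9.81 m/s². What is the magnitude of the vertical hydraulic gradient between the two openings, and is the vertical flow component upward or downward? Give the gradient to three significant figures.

Total head at well G: h = 23.39 m (water level in the standpipe).
Pressure head at well E: ψ = P/(ρg) = 315.4×1000 / (1000 × 9.81) = 32.15 m.
Total head at well E: h = z + ψ = -8.27 + 32.15 = 23.88 m.
Δh = h(well G) − h(well E) = 23.39 − 23.88 = -0.49 m.
Vertical separation Δz = 22.23 − (-8.27) = 30.50 m.
|i_v| = |Δh| / Δz = 0.49 / 30.50 = 0.0161.
Head is higher in the deep piezometer, so vertical flow is upward (discharge condition).

|i_v| ≈ 0.0161; vertical flow is upward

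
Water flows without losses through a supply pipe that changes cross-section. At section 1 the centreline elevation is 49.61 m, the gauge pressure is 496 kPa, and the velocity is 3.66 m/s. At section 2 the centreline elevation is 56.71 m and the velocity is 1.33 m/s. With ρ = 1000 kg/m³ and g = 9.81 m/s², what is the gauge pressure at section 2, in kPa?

P₂ ≈ 432 kPa

Pressure head at 1: ψ₁ = P₁/(ρg) = 496×1000 / (1000 × 9.81) = 50.56 m.
Velocity heads: v₁²/2g = 3.66²/19.62 = 0.683 m; v₂²/2g = 1.33²/19.62 = 0.090 m.
Total head H = z₁ + ψ₁ + v₁²/2g = 49.61 + 50.56 + 0.683 = 100.85 m.
ψ₂ = H − z₂ − v₂²/2g = 100.85 − 56.71 − 0.090 = 44.05 m.
P₂ = ρgψ₂ = 1000 × 9.81 × 44.05 ≈ 432 kPa.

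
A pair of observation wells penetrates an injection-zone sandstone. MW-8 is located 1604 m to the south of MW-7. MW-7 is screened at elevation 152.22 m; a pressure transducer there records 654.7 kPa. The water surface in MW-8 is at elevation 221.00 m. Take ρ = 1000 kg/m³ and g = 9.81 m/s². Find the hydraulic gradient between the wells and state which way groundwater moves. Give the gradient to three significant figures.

Pressure head at MW-7: ψ = P/(ρg) = 654.7×1000 / (1000 × 9.81) = 66.74 m.
Total head at MW-7: h = z + ψ = 152.22 + 66.74 = 218.96 m.
Total head at MW-8: h = 221.00 m (water level in the piezometer is the total head).
Head difference: h(MW-7) − h(MW-8) = 218.96 − 221.00 = -2.04 m.
Hydraulic gradient: i = |Δh| / L = 2.04 / 1604 = 0.00127.
Flow is from higher to lower head: from MW-8 toward MW-7, i.e. toward the north.

i ≈ 0.00127; groundwater flows toward the north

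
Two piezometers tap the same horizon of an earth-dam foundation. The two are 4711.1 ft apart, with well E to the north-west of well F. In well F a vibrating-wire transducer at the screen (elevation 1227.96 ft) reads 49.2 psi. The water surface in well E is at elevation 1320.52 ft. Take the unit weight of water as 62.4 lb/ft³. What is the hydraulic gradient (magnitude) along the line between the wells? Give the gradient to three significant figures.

Pressure head at well F: ψ = 144·P/γ = 144 × 49.2 / 62.4 = 113.54 ft.
Total head at well F: h = z + ψ = 1227.96 + 113.54 = 1341.50 ft.
Total head at well E: h = 1320.52 ft (water level in the piezometer is the total head).
Head difference: h(well F) − h(well E) = 1341.50 − 1320.52 = 20.98 ft.
Hydraulic gradient: i = |Δh| / L = 20.98 / 4711.1 = 0.00445.

i ≈ 0.00445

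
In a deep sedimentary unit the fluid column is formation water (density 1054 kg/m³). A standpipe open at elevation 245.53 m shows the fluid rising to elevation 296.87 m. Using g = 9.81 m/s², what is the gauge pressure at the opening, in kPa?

Pressure head ψ = h − z = 296.87 − 245.53 = 51.34 m.
P = ρgψ = 1054 × 9.81 × 51.34 = 530842 Pa ≈ 531 kPa.

P ≈ 531 kPa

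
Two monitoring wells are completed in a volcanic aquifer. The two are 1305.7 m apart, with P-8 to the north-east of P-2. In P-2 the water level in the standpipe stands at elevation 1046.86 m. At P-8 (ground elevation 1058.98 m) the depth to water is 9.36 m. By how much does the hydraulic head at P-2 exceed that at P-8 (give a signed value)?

Total head at P-2: h = 1046.86 m (water level in the piezometer is the total head).
Total head at P-8: h = 1058.98 − 9.36 = 1049.62 m.
Head difference: h(P-2) − h(P-8) = 1046.86 − 1049.62 = -2.76 m.

Δh ≈ -2.76 m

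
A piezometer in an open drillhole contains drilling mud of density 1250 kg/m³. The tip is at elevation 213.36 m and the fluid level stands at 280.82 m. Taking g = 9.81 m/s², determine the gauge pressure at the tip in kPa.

Pressure head ψ = h − z = 280.82 − 213.36 = 67.46 m.
P = ρgψ = 1250 × 9.81 × 67.46 = 827228 Pa ≈ 827 kPa.

P ≈ 827 kPa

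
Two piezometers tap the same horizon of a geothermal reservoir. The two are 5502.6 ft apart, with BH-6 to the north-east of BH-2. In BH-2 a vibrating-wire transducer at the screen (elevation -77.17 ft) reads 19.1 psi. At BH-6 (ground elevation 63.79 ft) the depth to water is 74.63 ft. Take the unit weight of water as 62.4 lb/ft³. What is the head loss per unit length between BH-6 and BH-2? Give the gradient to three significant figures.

i ≈ 0.00404 ft/ft

Pressure head at BH-2: ψ = 144·P/γ = 144 × 19.1 / 62.4 = 44.08 ft.
Total head at BH-2: h = z + ψ = -77.17 + 44.08 = -33.09 ft.
Total head at BH-6: h = 63.79 − 74.63 = -10.84 ft.
Head difference: h(BH-2) − h(BH-6) = -33.09 − (-10.84) = -22.25 ft.
Hydraulic gradient: i = |Δh| / L = 22.25 / 5502.6 = 0.00404.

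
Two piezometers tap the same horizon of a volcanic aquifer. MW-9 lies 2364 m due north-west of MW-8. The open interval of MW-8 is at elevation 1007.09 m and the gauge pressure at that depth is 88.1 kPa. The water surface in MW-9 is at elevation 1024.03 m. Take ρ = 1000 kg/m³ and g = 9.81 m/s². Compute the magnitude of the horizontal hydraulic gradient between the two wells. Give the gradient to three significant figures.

i ≈ 0.00337

Pressure head at MW-8: ψ = P/(ρg) = 88.1×1000 / (1000 × 9.81) = 8.98 m.
Total head at MW-8: h = z + ψ = 1007.09 + 8.98 = 1016.07 m.
Total head at MW-9: h = 1024.03 m (water level in the piezometer is the total head).
Head difference: h(MW-8) − h(MW-9) = 1016.07 − 1024.03 = -7.96 m.
Hydraulic gradient: i = |Δh| / L = 7.96 / 2364 = 0.00337.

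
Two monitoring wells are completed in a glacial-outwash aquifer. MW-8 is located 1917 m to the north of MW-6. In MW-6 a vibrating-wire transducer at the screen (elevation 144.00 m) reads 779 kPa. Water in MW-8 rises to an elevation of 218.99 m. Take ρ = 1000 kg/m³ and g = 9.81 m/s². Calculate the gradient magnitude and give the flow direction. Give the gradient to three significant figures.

Pressure head at MW-6: ψ = P/(ρg) = 779×1000 / (1000 × 9.81) = 79.41 m.
Total head at MW-6: h = z + ψ = 144.00 + 79.41 = 223.41 m.
Total head at MW-8: h = 218.99 m (water level in the piezometer is the total head).
Head difference: h(MW-6) − h(MW-8) = 223.41 − 218.99 = 4.42 m.
Hydraulic gradient: i = |Δh| / L = 4.42 / 1917 = 0.00231.
Flow is from higher to lower head: from MW-6 toward MW-8, i.e. toward the north.

i ≈ 0.00231; groundwater flows toward the north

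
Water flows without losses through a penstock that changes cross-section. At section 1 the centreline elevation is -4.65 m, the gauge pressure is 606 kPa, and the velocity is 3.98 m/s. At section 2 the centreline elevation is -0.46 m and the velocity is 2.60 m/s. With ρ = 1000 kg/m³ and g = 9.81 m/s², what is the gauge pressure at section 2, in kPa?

Pressure head at 1: ψ₁ = P₁/(ρg) = 606×1000 / (1000 × 9.81) = 61.77 m.
Velocity heads: v₁²/2g = 3.98²/19.62 = 0.807 m; v₂²/2g = 2.60²/19.62 = 0.345 m.
Total head H = z₁ + ψ₁ + v₁²/2g = -4.65 + 61.77 + 0.807 = 57.93 m.
ψ₂ = H − z₂ − v₂²/2g = 57.93 − (-0.46) − 0.345 = 58.05 m.
P₂ = ρgψ₂ = 1000 × 9.81 × 58.05 ≈ 569 kPa.

P₂ ≈ 569 kPa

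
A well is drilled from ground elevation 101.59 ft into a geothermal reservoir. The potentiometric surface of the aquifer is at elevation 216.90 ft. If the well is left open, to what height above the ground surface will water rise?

Water rises to the potentiometric surface, so the rise above ground = 216.90 − 101.59 = 115.31 ft.

≈ 115.31 ft above ground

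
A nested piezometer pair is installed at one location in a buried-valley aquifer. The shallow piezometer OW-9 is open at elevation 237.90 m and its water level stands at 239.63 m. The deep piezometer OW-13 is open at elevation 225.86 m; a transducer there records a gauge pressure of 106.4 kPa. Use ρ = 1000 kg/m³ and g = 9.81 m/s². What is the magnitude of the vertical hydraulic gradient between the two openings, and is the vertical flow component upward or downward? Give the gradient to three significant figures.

Total head at OW-9: h = 239.63 m (water level in the standpipe).
Pressure head at OW-13: ψ = P/(ρg) = 106.4×1000 / (1000 × 9.81) = 10.85 m.
Total head at OW-13: h = z + ψ = 225.86 + 10.85 = 236.71 m.
Δh = h(OW-9) − h(OW-13) = 239.63 − 236.71 = 2.92 m.
Vertical separation Δz = 237.90 − 225.86 = 12.04 m.
|i_v| = |Δh| / Δz = 2.92 / 12.04 = 0.243.
Head is higher in the shallow piezometer, so vertical flow is downward (recharge condition).

|i_v| ≈ 0.243; vertical flow is downward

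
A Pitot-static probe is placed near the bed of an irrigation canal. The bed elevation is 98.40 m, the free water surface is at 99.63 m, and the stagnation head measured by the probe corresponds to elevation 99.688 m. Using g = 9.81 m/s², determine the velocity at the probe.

v ≈ 1.07 m/s

Near the bed, under hydrostatic conditions, the piezometric head (z + ψ) equals the free-surface elevation, 99.63 m.
Velocity head = total − piezometric = 99.688 − 99.63 = 0.058 m.
v = √(2g·h_v) = √(2 × 9.81 × 0.058) = 1.07 m/s.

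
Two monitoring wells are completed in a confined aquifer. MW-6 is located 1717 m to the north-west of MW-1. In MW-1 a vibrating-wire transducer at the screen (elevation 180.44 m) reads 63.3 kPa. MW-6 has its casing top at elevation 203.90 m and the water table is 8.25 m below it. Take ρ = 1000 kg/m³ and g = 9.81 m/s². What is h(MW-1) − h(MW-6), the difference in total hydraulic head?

Pressure head at MW-1: ψ = P/(ρg) = 63.3×1000 / (1000 × 9.81) = 6.45 m.
Total head at MW-1: h = z + ψ = 180.44 + 6.45 = 186.89 m.
Total head at MW-6: h = 203.90 − 8.25 = 195.65 m.
Head difference: h(MW-1) − h(MW-6) = 186.89 − 195.65 = -8.76 m.

Δh ≈ -8.76 m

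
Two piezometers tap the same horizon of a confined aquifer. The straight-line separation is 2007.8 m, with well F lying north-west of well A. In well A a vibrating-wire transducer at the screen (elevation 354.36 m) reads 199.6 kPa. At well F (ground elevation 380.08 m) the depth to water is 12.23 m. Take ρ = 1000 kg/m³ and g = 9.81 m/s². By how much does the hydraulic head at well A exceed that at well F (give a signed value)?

Δh ≈ 6.86 m

Pressure head at well A: ψ = P/(ρg) = 199.6×1000 / (1000 × 9.81) = 20.35 m.
Total head at well A: h = z + ψ = 354.36 + 20.35 = 374.71 m.
Total head at well F: h = 380.08 − 12.23 = 367.85 m.
Head difference: h(well A) − h(well F) = 374.71 − 367.85 = 6.86 m.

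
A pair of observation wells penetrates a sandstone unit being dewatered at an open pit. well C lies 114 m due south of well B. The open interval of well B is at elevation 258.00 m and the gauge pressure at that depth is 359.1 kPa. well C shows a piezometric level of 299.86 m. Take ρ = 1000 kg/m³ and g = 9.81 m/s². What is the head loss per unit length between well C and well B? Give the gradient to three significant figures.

Pressure head at well B: ψ = P/(ρg) = 359.1×1000 / (1000 × 9.81) = 36.61 m.
Total head at well B: h = z + ψ = 258.00 + 36.61 = 294.61 m.
Total head at well C: h = 299.86 m (water level in the piezometer is the total head).
Head difference: h(well B) − h(well C) = 294.61 − 299.86 = -5.25 m.
Hydraulic gradient: i = |Δh| / L = 5.25 / 114 = 0.0461.

i ≈ 0.0461 m/m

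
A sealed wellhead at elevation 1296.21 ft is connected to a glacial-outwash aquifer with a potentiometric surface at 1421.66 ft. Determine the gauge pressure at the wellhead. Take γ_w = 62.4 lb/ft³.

P ≈ 54.4 psi

Head above the cap: Δh = 1421.66 − 1296.21 = 125.45 ft.
P = γΔh/144 = 62.4 × 125.45 / 144 = 54.4 psi.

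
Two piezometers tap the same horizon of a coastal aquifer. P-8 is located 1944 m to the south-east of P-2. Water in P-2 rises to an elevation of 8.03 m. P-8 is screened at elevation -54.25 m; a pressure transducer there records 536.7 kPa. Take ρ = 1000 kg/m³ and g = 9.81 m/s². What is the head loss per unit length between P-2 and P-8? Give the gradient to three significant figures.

i ≈ 0.00389 m/m

Total head at P-2: h = 8.03 m (water level in the piezometer is the total head).
Pressure head at P-8: ψ = P/(ρg) = 536.7×1000 / (1000 × 9.81) = 54.71 m.
Total head at P-8: h = z + ψ = -54.25 + 54.71 = 0.46 m.
Head difference: h(P-2) − h(P-8) = 8.03 − 0.46 = 7.57 m.
Hydraulic gradient: i = |Δh| / L = 7.57 / 1944 = 0.00389.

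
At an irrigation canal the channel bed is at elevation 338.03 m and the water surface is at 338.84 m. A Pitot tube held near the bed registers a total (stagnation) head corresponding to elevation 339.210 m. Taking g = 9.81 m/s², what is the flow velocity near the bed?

Near the bed, under hydrostatic conditions, the piezometric head (z + ψ) equals the free-surface elevation, 338.84 m.
Velocity head = total − piezometric = 339.210 − 338.84 = 0.370 m.
v = √(2g·h_v) = √(2 × 9.81 × 0.370) = 2.69 m/s.

v ≈ 2.69 m/s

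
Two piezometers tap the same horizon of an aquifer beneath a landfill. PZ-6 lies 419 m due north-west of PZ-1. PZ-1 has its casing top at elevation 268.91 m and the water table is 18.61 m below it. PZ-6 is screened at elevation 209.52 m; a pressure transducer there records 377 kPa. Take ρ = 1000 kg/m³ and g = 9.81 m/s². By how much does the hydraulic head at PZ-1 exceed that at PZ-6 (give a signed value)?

Δh ≈ 2.35 m

Total head at PZ-1: h = 268.91 − 18.61 = 250.30 m.
Pressure head at PZ-6: ψ = P/(ρg) = 377×1000 / (1000 × 9.81) = 38.43 m.
Total head at PZ-6: h = z + ψ = 209.52 + 38.43 = 247.95 m.
Head difference: h(PZ-1) − h(PZ-6) = 250.30 − 247.95 = 2.35 m.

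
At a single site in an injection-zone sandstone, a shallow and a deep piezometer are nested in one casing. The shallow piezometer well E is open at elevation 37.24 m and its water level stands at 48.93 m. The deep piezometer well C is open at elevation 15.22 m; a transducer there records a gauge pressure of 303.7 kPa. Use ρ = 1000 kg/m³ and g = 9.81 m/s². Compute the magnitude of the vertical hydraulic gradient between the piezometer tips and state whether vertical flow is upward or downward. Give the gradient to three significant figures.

|i_v| ≈ 0.125; vertical flow is downward

Total head at well E: h = 48.93 m (water level in the standpipe).
Pressure head at well C: ψ = P/(ρg) = 303.7×1000 / (1000 × 9.81) = 30.96 m.
Total head at well C: h = z + ψ = 15.22 + 30.96 = 46.18 m.
Δh = h(well E) − h(well C) = 48.93 − 46.18 = 2.75 m.
Vertical separation Δz = 37.24 − 15.22 = 22.02 m.
|i_v| = |Δh| / Δz = 2.75 / 22.02 = 0.125.
Head is higher in the shallow piezometer, so vertical flow is downward (recharge condition).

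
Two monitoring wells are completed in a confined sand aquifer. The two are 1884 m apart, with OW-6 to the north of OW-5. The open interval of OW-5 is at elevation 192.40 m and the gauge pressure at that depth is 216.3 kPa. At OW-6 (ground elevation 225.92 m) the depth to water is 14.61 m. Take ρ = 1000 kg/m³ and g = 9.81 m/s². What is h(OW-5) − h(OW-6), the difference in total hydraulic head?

Pressure head at OW-5: ψ = P/(ρg) = 216.3×1000 / (1000 × 9.81) = 22.05 m.
Total head at OW-5: h = z + ψ = 192.40 + 22.05 = 214.45 m.
Total head at OW-6: h = 225.92 − 14.61 = 211.31 m.
Head difference: h(OW-5) − h(OW-6) = 214.45 − 211.31 = 3.14 m.

Δh ≈ 3.14 m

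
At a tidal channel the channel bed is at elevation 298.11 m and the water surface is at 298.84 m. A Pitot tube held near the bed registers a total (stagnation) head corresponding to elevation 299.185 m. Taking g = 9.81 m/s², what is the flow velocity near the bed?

v ≈ 2.60 m/s

Near the bed, under hydrostatic conditions, the piezometric head (z + ψ) equals the free-surface elevation, 298.84 m.
Velocity head = total − piezometric = 299.185 − 298.84 = 0.345 m.
v = √(2g·h_v) = √(2 × 9.81 × 0.345) = 2.60 m/s.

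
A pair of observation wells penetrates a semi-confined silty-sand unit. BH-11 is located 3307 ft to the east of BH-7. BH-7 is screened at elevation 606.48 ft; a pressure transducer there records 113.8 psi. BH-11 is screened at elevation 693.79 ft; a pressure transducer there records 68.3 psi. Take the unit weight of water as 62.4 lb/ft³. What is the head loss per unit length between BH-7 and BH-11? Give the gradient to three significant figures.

Pressure head at BH-7: ψ = 144·P/γ = 144 × 113.8 / 62.4 = 262.62 ft.
Total head at BH-7: h = z + ψ = 606.48 + 262.62 = 869.10 ft.
Pressure head at BH-11: ψ = 144·P/γ = 144 × 68.3 / 62.4 = 157.62 ft.
Total head at BH-11: h = z + ψ = 693.79 + 157.62 = 851.41 ft.
Head difference: h(BH-7) − h(BH-11) = 869.10 − 851.41 = 17.69 ft.
Hydraulic gradient: i = |Δh| / L = 17.69 / 3307 = 0.00535.

i ≈ 0.00535 ft/ft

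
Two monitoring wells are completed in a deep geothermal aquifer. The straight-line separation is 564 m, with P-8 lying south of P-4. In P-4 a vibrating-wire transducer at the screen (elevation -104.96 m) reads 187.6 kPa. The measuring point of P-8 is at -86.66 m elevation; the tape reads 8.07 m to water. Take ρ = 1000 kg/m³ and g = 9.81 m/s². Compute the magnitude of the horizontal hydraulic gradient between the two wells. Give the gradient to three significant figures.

i ≈ 0.0158

Pressure head at P-4: ψ = P/(ρg) = 187.6×1000 / (1000 × 9.81) = 19.12 m.
Total head at P-4: h = z + ψ = -104.96 + 19.12 = -85.84 m.
Total head at P-8: h = -86.66 − 8.07 = -94.73 m.
Head difference: h(P-4) − h(P-8) = -85.84 − (-94.73) = 8.89 m.
Hydraulic gradient: i = |Δh| / L = 8.89 / 564 = 0.0158.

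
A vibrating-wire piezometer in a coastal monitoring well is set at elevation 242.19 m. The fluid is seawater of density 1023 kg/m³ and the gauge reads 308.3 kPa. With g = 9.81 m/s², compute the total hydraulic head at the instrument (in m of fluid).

ψ = P/(ρg) = 308.3×1000 / (1023 × 9.81) = 30.72 m.
h = z + ψ = 242.19 + 30.72 = 272.91 m.

h ≈ 272.91 m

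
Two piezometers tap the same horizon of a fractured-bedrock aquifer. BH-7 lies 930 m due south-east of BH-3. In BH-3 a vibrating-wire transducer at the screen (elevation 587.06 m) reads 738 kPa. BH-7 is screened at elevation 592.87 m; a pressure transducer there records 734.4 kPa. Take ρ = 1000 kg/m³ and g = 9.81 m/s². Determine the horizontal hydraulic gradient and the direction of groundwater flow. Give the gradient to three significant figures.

Pressure head at BH-3: ψ = P/(ρg) = 738×1000 / (1000 × 9.81) = 75.23 m.
Total head at BH-3: h = z + ψ = 587.06 + 75.23 = 662.29 m.
Pressure head at BH-7: ψ = P/(ρg) = 734.4×1000 / (1000 × 9.81) = 74.86 m.
Total head at BH-7: h = z + ψ = 592.87 + 74.86 = 667.73 m.
Head difference: h(BH-3) − h(BH-7) = 662.29 − 667.73 = -5.44 m.
Hydraulic gradient: i = |Δh| / L = 5.44 / 930 = 0.00585.
Flow is from higher to lower head: from BH-7 toward BH-3, i.e. toward the north-west.

i ≈ 0.00585; groundwater flows toward the north-west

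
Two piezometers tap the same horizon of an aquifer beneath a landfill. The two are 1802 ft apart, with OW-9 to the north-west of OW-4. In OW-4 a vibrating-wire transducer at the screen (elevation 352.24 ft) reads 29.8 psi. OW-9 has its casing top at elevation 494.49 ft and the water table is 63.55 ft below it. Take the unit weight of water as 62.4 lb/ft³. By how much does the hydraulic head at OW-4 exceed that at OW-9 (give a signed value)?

Δh ≈ -9.93 ft

Pressure head at OW-4: ψ = 144·P/γ = 144 × 29.8 / 62.4 = 68.77 ft.
Total head at OW-4: h = z + ψ = 352.24 + 68.77 = 421.01 ft.
Total head at OW-9: h = 494.49 − 63.55 = 430.94 ft.
Head difference: h(OW-4) − h(OW-9) = 421.01 − 430.94 = -9.93 ft.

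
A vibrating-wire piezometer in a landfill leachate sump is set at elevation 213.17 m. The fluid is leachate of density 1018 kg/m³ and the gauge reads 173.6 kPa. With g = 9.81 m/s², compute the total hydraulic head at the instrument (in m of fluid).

h ≈ 230.55 m

ψ = P/(ρg) = 173.6×1000 / (1018 × 9.81) = 17.38 m.
h = z + ψ = 213.17 + 17.38 = 230.55 m.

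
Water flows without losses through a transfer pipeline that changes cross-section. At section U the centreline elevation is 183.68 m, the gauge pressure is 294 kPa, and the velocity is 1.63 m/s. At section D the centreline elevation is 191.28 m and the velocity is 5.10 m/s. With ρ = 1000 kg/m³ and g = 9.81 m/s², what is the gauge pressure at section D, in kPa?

Pressure head at U: ψ₁ = P₁/(ρg) = 294×1000 / (1000 × 9.81) = 29.97 m.
Velocity heads: v₁²/2g = 1.63²/19.62 = 0.135 m; v₂²/2g = 5.10²/19.62 = 1.326 m.
Total head H = z₁ + ψ₁ + v₁²/2g = 183.68 + 29.97 + 0.135 = 213.78 m.
ψ₂ = H − z₂ − v₂²/2g = 213.78 − 191.28 − 1.326 = 21.17 m.
P₂ = ρgψ₂ = 1000 × 9.81 × 21.17 ≈ 208 kPa.

P₂ ≈ 208 kPa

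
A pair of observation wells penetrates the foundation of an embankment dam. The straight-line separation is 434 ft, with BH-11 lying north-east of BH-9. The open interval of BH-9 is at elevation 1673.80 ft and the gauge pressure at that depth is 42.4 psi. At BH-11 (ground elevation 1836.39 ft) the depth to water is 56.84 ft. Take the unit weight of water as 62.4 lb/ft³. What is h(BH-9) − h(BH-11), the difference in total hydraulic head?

Δh ≈ -7.90 ft

Pressure head at BH-9: ψ = 144·P/γ = 144 × 42.4 / 62.4 = 97.85 ft.
Total head at BH-9: h = z + ψ = 1673.80 + 97.85 = 1771.65 ft.
Total head at BH-11: h = 1836.39 − 56.84 = 1779.55 ft.
Head difference: h(BH-9) − h(BH-11) = 1771.65 − 1779.55 = -7.90 ft.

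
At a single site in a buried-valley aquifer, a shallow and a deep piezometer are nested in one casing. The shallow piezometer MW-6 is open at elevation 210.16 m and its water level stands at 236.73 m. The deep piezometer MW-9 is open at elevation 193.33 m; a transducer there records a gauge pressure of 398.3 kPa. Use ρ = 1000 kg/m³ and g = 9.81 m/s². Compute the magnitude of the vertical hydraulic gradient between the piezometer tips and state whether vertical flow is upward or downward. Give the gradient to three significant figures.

Total head at MW-6: h = 236.73 m (water level in the standpipe).
Pressure head at MW-9: ψ = P/(ρg) = 398.3×1000 / (1000 × 9.81) = 40.60 m.
Total head at MW-9: h = z + ψ = 193.33 + 40.60 = 233.93 m.
Δh = h(MW-6) − h(MW-9) = 236.73 − 233.93 = 2.80 m.
Vertical separation Δz = 210.16 − 193.33 = 16.83 m.
|i_v| = |Δh| / Δz = 2.80 / 16.83 = 0.166.
Head is higher in the shallow piezometer, so vertical flow is downward (recharge condition).

|i_v| ≈ 0.166; vertical flow is downward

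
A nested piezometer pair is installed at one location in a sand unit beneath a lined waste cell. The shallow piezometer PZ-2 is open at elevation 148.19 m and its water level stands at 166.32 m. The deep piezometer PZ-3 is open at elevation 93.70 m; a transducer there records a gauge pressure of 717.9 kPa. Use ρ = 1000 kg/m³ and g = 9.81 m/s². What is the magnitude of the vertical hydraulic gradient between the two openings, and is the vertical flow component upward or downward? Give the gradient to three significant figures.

|i_v| ≈ 0.0103; vertical flow is upward

Total head at PZ-2: h = 166.32 m (water level in the standpipe).
Pressure head at PZ-3: ψ = P/(ρg) = 717.9×1000 / (1000 × 9.81) = 73.18 m.
Total head at PZ-3: h = z + ψ = 93.70 + 73.18 = 166.88 m.
Δh = h(PZ-2) − h(PZ-3) = 166.32 − 166.88 = -0.56 m.
Vertical separation Δz = 148.19 − 93.70 = 54.49 m.
|i_v| = |Δh| / Δz = 0.56 / 54.49 = 0.0103.
Head is higher in the deep piezometer, so vertical flow is upward (discharge condition).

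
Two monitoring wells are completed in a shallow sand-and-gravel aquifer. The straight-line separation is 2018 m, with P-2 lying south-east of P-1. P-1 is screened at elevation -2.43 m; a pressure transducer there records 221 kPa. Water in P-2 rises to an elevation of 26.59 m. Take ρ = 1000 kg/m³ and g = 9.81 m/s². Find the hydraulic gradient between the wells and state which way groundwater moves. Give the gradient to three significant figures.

i ≈ 0.00322; groundwater flows toward the north-west

Pressure head at P-1: ψ = P/(ρg) = 221×1000 / (1000 × 9.81) = 22.53 m.
Total head at P-1: h = z + ψ = -2.43 + 22.53 = 20.10 m.
Total head at P-2: h = 26.59 m (water level in the piezometer is the total head).
Head difference: h(P-1) − h(P-2) = 20.10 − 26.59 = -6.49 m.
Hydraulic gradient: i = |Δh| / L = 6.49 / 2018 = 0.00322.
Flow is from higher to lower head: from P-2 toward P-1, i.e. toward the north-west.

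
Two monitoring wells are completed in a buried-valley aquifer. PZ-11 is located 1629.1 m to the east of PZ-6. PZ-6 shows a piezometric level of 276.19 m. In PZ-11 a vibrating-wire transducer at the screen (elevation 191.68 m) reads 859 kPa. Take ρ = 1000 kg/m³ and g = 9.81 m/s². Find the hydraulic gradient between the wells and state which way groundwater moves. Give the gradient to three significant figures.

i ≈ 0.00187; groundwater flows toward the west

Total head at PZ-6: h = 276.19 m (water level in the piezometer is the total head).
Pressure head at PZ-11: ψ = P/(ρg) = 859×1000 / (1000 × 9.81) = 87.56 m.
Total head at PZ-11: h = z + ψ = 191.68 + 87.56 = 279.24 m.
Head difference: h(PZ-6) − h(PZ-11) = 276.19 − 279.24 = -3.05 m.
Hydraulic gradient: i = |Δh| / L = 3.05 / 1629.1 = 0.00187.
Flow is from higher to lower head: from PZ-11 toward PZ-6, i.e. toward the west.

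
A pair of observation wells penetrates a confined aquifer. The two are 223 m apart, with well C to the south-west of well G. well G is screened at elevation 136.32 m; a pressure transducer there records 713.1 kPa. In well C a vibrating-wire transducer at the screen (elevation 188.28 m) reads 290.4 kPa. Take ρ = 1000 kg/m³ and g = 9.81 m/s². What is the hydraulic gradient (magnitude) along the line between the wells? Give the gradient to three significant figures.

Pressure head at well G: ψ = P/(ρg) = 713.1×1000 / (1000 × 9.81) = 72.69 m.
Total head at well G: h = z + ψ = 136.32 + 72.69 = 209.01 m.
Pressure head at well C: ψ = P/(ρg) = 290.4×1000 / (1000 × 9.81) = 29.60 m.
Total head at well C: h = z + ψ = 188.28 + 29.60 = 217.88 m.
Head difference: h(well G) − h(well C) = 209.01 − 217.88 = -8.87 m.
Hydraulic gradient: i = |Δh| / L = 8.87 / 223 = 0.0398.

i ≈ 0.0398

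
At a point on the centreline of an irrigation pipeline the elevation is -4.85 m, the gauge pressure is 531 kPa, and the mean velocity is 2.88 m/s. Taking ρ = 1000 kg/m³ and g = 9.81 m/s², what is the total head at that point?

Pressure head ψ = P/(ρg) = 531×1000 / (1000 × 9.81) = 54.13 m.
Velocity head = v²/(2g) = 2.88² / (2 × 9.81) = 0.423 m.
h = z + ψ + v²/(2g) = -4.85 + 54.13 + 0.423 = 49.70 m.

h ≈ 49.70 m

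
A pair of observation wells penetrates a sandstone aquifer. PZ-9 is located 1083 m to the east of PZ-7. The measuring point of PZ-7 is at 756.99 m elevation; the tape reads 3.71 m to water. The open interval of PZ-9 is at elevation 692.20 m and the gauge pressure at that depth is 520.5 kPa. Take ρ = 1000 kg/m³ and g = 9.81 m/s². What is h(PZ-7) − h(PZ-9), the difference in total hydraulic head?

Δh ≈ 8.02 m

Total head at PZ-7: h = 756.99 − 3.71 = 753.28 m.
Pressure head at PZ-9: ψ = P/(ρg) = 520.5×1000 / (1000 × 9.81) = 53.06 m.
Total head at PZ-9: h = z + ψ = 692.20 + 53.06 = 745.26 m.
Head difference: h(PZ-7) − h(PZ-9) = 753.28 − 745.26 = 8.02 m.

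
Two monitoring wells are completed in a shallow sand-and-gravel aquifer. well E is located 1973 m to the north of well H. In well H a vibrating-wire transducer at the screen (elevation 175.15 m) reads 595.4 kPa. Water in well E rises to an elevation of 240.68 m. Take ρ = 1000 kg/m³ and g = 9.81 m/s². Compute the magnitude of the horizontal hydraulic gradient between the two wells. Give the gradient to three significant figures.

i ≈ 0.00245

Pressure head at well H: ψ = P/(ρg) = 595.4×1000 / (1000 × 9.81) = 60.69 m.
Total head at well H: h = z + ψ = 175.15 + 60.69 = 235.84 m.
Total head at well E: h = 240.68 m (water level in the piezometer is the total head).
Head difference: h(well H) − h(well E) = 235.84 − 240.68 = -4.84 m.
Hydraulic gradient: i = |Δh| / L = 4.84 / 1973 = 0.00245.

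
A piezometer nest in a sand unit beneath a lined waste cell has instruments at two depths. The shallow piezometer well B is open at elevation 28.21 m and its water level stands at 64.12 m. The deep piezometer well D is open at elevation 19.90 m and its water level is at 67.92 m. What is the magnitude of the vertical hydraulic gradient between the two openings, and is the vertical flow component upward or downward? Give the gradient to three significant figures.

Total head at well B: h = 64.12 m (water level in the standpipe).
Total head at well D: h = 67.92 m.
Δh = h(well B) − h(well D) = 64.12 − 67.92 = -3.80 m.
Vertical separation Δz = 28.21 − 19.90 = 8.31 m.
|i_v| = |Δh| / Δz = 3.80 / 8.31 = 0.457.
Head is higher in the deep piezometer, so vertical flow is upward (discharge condition).

|i_v| ≈ 0.457; vertical flow is upward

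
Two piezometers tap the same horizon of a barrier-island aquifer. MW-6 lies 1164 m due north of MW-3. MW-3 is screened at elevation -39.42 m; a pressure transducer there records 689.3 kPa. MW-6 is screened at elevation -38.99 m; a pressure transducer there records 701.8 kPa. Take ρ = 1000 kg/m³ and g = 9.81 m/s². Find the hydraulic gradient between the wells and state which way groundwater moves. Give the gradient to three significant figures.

i ≈ 0.00146; groundwater flows toward the south

Pressure head at MW-3: ψ = P/(ρg) = 689.3×1000 / (1000 × 9.81) = 70.27 m.
Total head at MW-3: h = z + ψ = -39.42 + 70.27 = 30.85 m.
Pressure head at MW-6: ψ = P/(ρg) = 701.8×1000 / (1000 × 9.81) = 71.54 m.
Total head at MW-6: h = z + ψ = -38.99 + 71.54 = 32.55 m.
Head difference: h(MW-3) − h(MW-6) = 30.85 − 32.55 = -1.70 m.
Hydraulic gradient: i = |Δh| / L = 1.70 / 1164 = 0.00146.
Flow is from higher to lower head: from MW-6 toward MW-3, i.e. toward the south.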